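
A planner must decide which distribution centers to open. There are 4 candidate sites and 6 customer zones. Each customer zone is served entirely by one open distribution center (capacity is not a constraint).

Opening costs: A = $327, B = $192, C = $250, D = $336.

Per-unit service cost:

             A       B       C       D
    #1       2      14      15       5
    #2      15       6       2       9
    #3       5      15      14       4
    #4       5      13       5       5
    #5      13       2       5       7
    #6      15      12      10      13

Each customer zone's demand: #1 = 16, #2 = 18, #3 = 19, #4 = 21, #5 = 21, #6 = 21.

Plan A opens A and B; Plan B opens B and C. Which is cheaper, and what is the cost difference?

Plan A is cheaper by 172.

Plan A: {A, B}: #1→A 2·16=32, #2→B 6·18=108, #3→A 5·19=95, #4→A 5·21=105, #5→B 2·21=42, #6→B 12·21=252. Service 634; fixed 519; total 1153.
Plan B: {B, C}: #1→B 14·16=224, #2→C 2·18=36, #3→C 14·19=266, #4→C 5·21=105, #5→B 2·21=42, #6→C 10·21=210. Service 883; fixed 442; total 1325.
Difference: |1153 − 1325| = 172.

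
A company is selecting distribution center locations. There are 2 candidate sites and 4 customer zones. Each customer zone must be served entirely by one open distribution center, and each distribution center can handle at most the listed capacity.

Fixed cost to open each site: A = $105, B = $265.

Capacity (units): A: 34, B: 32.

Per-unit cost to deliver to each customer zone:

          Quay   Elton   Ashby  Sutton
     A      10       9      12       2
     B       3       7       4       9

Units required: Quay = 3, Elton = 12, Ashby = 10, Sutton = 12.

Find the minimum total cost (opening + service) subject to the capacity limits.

Minimum total cost: 527

Open {A, B}: Quay→B 3·3=9, Elton→B 7·12=84, Ashby→B 4·10=40, Sutton→A 2·12=24.
Loads: A carries 12/34, B carries 25/32. Service 157; fixed 370; total 527.
Next best feasible plan costs 548.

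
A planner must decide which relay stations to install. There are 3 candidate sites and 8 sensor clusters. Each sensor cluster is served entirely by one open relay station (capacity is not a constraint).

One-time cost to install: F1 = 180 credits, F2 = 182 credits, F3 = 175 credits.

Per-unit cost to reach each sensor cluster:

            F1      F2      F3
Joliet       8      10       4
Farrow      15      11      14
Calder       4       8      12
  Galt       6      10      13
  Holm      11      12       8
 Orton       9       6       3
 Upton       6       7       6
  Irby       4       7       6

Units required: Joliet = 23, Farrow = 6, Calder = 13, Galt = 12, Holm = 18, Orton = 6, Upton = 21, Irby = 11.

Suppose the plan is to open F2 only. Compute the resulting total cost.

Total cost: 1178

Each sensor cluster is assigned to its cheapest site among the open ones.
{F2}: Joliet→F2 10·23=230, Farrow→F2 11·6=66, Calder→F2 8·13=104, Galt→F2 10·12=120, Holm→F2 12·18=216, Orton→F2 6·6=36, Upton→F2 7·21=147, Irby→F2 7·11=77. Service 996; fixed 182; total 1178.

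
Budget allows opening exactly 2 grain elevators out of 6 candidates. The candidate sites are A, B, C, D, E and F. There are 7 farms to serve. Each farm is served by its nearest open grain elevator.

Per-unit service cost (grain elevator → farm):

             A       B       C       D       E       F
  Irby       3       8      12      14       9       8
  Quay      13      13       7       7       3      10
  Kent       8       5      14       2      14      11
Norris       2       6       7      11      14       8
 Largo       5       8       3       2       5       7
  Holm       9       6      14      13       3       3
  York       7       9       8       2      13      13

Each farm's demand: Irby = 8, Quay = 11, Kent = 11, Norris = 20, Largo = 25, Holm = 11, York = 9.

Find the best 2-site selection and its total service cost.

Choose A and D; total service cost 330.

With exactly 2 open, each farm uses its cheapest among the chosen.
{A, D}: Irby→A 3·8=24, Quay→D 7·11=77, Kent→D 2·11=22, Norris→A 2·20=40, Largo→D 2·25=50, Holm→A 9·11=99, York→D 2·9=18. Service cost 330.
{A, E}: service cost 406
{B, D}: service cost 417
Among all 15 size-2 choices, {A, D} is lowest.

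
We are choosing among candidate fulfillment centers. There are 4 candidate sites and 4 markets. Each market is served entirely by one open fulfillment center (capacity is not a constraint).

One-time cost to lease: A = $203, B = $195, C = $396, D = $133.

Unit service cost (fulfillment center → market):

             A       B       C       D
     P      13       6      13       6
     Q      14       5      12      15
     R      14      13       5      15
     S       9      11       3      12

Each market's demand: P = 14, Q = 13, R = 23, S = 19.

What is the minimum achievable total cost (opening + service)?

Minimum total cost: 852

For any fixed open set, each market goes to its cheapest open site; total = fixed + service.
{B}: P→B 6·14=84, Q→B 5·13=65, R→B 13·23=299, S→B 11·19=209. Service 657; fixed 195; total 852.
{C}: service 510 + fixed 396 = 906
{B, C}: service 321 + fixed 591 = 912
{A, B, C, D}: service 321 + fixed 927 = 1248
(All 15 nonempty subsets were checked; B only is lowest.)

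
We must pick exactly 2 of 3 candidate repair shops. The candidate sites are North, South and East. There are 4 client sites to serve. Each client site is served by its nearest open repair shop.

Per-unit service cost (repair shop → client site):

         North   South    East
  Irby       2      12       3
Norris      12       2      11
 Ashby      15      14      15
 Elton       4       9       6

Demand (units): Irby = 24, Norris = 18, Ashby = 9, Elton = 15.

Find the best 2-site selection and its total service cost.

With exactly 2 open, each client site uses its cheapest among the chosen.
{North, South}: Irby→North 2·24=48, Norris→South 2·18=36, Ashby→South 14·9=126, Elton→North 4·15=60. Service cost 270.
{South, East}: service cost 324
{North, East}: service cost 441
Among all 3 size-2 choices, {North, South} is lowest.

Choose North and South; total service cost 270.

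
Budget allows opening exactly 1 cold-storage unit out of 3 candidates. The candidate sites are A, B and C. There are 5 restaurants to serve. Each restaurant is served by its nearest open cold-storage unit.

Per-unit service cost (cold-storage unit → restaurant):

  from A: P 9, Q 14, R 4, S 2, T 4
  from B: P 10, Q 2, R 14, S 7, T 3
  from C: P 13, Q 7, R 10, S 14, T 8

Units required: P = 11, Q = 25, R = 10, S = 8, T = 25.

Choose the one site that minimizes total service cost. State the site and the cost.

Choose B only; total service cost 431.

With exactly 1 open, each restaurant uses its cheapest among the chosen.
{B}: P→B 10·11=110, Q→B 2·25=50, R→B 14·10=140, S→B 7·8=56, T→B 3·25=75. Service cost 431.
{A}: service cost 605
{C}: service cost 730
Among all 3 size-1 choices, {B} is lowest.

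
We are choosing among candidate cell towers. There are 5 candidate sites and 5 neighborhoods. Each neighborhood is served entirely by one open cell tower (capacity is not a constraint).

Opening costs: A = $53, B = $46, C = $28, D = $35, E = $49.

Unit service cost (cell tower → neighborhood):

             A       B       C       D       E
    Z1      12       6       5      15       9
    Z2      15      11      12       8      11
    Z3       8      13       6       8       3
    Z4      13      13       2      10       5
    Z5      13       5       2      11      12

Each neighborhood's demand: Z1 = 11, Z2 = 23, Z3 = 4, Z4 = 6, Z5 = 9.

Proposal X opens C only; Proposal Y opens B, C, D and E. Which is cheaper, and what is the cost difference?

Proposal X is cheaper by 26.

Proposal X: {C}: Z1→C 5·11=55, Z2→C 12·23=276, Z3→C 6·4=24, Z4→C 2·6=12, Z5→C 2·9=18. Service 385; fixed 28; total 413.
Proposal Y: {B, C, D, E}: Z1→C 5·11=55, Z2→D 8·23=184, Z3→E 3·4=12, Z4→C 2·6=12, Z5→C 2·9=18. Service 281; fixed 158; total 439.
Difference: |413 − 439| = 26.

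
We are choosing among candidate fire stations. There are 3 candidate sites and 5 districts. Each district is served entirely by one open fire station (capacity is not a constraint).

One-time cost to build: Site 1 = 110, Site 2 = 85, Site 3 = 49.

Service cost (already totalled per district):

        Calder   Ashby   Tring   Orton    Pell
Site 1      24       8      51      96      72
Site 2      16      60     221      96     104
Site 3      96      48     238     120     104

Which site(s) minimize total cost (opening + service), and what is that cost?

Open Site 1 only; minimum total cost 361.

For any fixed open set, each district goes to its cheapest open site; total = fixed + service.
{Site 1}: Calder→Site 1 24, Ashby→Site 1 8, Tring→Site 1 51, Orton→Site 1 96, Pell→Site 1 72. Service 251; fixed 110; total 361.
{Site 1, Site 3}: service 251 + fixed 159 = 410
{Site 1, Site 2}: service 243 + fixed 195 = 438
{Site 1, Site 2, Site 3}: service 243 + fixed 244 = 487
(All 7 nonempty subsets were checked; Site 1 only is lowest.)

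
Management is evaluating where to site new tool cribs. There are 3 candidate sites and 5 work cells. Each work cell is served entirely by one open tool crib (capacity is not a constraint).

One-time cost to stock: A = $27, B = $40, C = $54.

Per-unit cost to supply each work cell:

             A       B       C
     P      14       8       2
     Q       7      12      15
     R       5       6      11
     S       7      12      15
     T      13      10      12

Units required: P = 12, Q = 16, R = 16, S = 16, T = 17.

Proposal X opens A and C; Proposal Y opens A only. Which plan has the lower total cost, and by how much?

Proposal X: {A, C}: P→C 2·12=24, Q→A 7·16=112, R→A 5·16=80, S→A 7·16=112, T→C 12·17=204. Service 532; fixed 81; total 613.
Proposal Y: {A}: P→A 14·12=168, Q→A 7·16=112, R→A 5·16=80, S→A 7·16=112, T→A 13·17=221. Service 693; fixed 27; total 720.
Difference: |613 − 720| = 107.

Proposal X is cheaper by 107.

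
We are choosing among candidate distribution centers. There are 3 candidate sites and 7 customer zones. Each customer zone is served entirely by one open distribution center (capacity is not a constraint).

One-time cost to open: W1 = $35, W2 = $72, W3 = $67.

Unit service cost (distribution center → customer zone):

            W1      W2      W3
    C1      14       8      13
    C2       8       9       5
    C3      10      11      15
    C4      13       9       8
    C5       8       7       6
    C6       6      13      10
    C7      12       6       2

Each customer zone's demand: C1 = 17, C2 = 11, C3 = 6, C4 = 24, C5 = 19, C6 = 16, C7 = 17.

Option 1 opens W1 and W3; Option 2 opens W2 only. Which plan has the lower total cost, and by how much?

Option 1: {W1, W3}: C1→W3 13·17=221, C2→W3 5·11=55, C3→W1 10·6=60, C4→W3 8·24=192, C5→W3 6·19=114, C6→W1 6·16=96, C7→W3 2·17=34. Service 772; fixed 102; total 874.
Option 2: {W2}: C1→W2 8·17=136, C2→W2 9·11=99, C3→W2 11·6=66, C4→W2 9·24=216, C5→W2 7·19=133, C6→W2 13·16=208, C7→W2 6·17=102. Service 960; fixed 72; total 1032.
Difference: |874 − 1032| = 158.

Option 1 is cheaper by 158.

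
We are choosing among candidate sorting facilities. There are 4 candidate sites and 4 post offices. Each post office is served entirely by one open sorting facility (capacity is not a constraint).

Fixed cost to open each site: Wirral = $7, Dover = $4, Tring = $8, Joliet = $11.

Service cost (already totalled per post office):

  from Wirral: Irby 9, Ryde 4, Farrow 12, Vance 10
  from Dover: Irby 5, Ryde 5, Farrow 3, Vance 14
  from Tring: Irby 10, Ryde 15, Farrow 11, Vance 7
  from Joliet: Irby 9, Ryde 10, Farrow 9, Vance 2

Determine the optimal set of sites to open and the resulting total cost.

For any fixed open set, each post office goes to its cheapest open site; total = fixed + service.
{Dover, Joliet}: Irby→Dover 5, Ryde→Dover 5, Farrow→Dover 3, Vance→Joliet 2. Service 15; fixed 15; total 30.
{Dover}: Irby→Dover 5, Ryde→Dover 5, Farrow→Dover 3, Vance→Dover 14. Service 27; fixed 4; total 31.
{Dover, Tring}: service 20 + fixed 12 = 32
{Wirral, Dover, Tring, Joliet}: service 14 + fixed 30 = 44
No other subset beats 30.

Open Dover and Joliet; minimum total cost 30.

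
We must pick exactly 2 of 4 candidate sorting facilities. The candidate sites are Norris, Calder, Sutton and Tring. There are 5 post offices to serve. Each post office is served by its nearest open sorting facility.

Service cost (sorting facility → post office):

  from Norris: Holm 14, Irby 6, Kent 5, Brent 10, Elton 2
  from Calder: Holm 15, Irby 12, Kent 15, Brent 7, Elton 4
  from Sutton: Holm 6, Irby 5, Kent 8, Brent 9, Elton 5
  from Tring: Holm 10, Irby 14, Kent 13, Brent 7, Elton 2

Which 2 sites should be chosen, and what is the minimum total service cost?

With exactly 2 open, each post office uses its cheapest among the chosen.
{Norris, Sutton}: Holm→Sutton 6, Irby→Sutton 5, Kent→Norris 5, Brent→Sutton 9, Elton→Norris 2. Service cost 27.
{Sutton, Tring}: service cost 28
{Norris, Tring}: service cost 30
Among all 6 size-2 choices, {Norris, Sutton} is lowest.

Choose Norris and Sutton; total service cost 27.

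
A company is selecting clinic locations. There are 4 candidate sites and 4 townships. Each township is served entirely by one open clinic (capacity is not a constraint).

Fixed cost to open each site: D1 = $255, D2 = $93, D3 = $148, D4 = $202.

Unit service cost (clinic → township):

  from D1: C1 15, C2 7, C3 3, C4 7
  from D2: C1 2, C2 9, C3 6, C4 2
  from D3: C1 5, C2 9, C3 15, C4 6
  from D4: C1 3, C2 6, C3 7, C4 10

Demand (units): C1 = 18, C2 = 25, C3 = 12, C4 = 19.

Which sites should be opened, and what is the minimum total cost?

For any fixed open set, each township goes to its cheapest open site; total = fixed + service.
{D2}: C1→D2 2·18=36, C2→D2 9·25=225, C3→D2 6·12=72, C4→D2 2·19=38. Service 371; fixed 93; total 464.
{D2, D4}: service 296 + fixed 295 = 591
{D2, D3}: service 371 + fixed 241 = 612
{D1, D2, D3, D4}: service 260 + fixed 698 = 958
No other subset beats 464.

Open D2 only; minimum total cost 464.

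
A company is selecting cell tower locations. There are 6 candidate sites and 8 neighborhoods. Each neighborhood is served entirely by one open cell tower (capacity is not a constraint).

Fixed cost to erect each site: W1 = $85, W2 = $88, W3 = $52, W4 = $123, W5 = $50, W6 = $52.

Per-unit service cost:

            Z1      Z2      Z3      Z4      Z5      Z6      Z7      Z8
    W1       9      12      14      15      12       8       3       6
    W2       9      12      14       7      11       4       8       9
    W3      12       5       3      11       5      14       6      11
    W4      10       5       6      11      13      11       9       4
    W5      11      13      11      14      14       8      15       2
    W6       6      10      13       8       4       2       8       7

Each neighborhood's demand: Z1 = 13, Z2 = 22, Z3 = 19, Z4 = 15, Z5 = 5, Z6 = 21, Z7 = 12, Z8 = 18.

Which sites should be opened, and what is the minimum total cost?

Open W3, W5 and W6; minimum total cost 689.

For any fixed open set, each neighborhood goes to its cheapest open site; total = fixed + service.
{W3, W5, W6}: Z1→W6 6·13=78, Z2→W3 5·22=110, Z3→W3 3·19=57, Z4→W6 8·15=120, Z5→W6 4·5=20, Z6→W6 2·21=42, Z7→W3 6·12=72, Z8→W5 2·18=36. Service 535; fixed 154; total 689.
{W3, W6}: Z1→W6 6·13=78, Z2→W3 5·22=110, Z3→W3 3·19=57, Z4→W6 8·15=120, Z5→W6 4·5=20, Z6→W6 2·21=42, Z7→W3 6·12=72, Z8→W6 7·18=126. Service 625; fixed 104; total 729.
{W1, W3, W5, W6}: Z1→W6 6·13=78, Z2→W3 5·22=110, Z3→W3 3·19=57, Z4→W6 8·15=120, Z5→W6 4·5=20, Z6→W6 2·21=42, Z7→W1 3·12=36, Z8→W5 2·18=36. Service 499; fixed 239; total 738.
{W1, W2, W3, W4, W5, W6}: service 484 + fixed 450 = 934
No other subset beats 689.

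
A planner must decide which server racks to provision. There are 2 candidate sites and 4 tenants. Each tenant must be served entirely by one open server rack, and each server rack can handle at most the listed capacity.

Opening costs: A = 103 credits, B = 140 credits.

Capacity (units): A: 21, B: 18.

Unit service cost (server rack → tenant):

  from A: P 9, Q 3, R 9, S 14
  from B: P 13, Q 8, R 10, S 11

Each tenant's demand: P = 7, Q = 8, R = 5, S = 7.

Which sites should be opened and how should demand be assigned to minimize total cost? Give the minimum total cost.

Open {A, B}: P→A 9·7=63, Q→A 3·8=24, R→A 9·5=45, S→B 11·7=77.
Loads: A carries 20/21, B carries 7/18. Service 209; fixed 243; total 452.
Next best feasible plan costs 457.

Minimum total cost: 452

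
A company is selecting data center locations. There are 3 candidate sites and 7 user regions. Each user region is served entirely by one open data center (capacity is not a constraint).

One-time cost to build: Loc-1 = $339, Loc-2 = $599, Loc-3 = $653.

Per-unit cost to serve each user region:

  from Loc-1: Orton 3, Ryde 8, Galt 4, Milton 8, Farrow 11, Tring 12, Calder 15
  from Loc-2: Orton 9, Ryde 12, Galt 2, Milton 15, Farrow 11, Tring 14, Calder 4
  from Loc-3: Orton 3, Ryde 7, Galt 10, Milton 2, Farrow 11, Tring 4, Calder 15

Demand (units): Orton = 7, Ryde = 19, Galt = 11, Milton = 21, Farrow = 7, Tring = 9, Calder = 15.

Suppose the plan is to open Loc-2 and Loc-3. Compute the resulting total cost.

Total cost: 1643

Each user region is assigned to its cheapest site among the open ones.
{Loc-2, Loc-3}: Orton→Loc-3 3·7=21, Ryde→Loc-3 7·19=133, Galt→Loc-2 2·11=22, Milton→Loc-3 2·21=42, Farrow→Loc-2 11·7=77, Tring→Loc-3 4·9=36, Calder→Loc-2 4·15=60. Service 391; fixed 1252; total 1643.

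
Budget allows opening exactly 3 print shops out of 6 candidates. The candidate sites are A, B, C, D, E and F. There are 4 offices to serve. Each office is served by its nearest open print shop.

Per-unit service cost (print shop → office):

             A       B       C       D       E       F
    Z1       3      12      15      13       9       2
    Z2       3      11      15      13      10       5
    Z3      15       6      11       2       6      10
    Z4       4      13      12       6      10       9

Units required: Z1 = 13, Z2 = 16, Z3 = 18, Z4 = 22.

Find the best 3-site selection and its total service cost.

With exactly 3 open, each office uses its cheapest among the chosen.
{A, D, F}: Z1→F 2·13=26, Z2→A 3·16=48, Z3→D 2·18=36, Z4→A 4·22=88. Service cost 198.
{A, B, D}: service cost 211
{A, C, D}: service cost 211
Among all 20 size-3 choices, {A, D, F} is lowest.

Choose A, D and F; total service cost 198.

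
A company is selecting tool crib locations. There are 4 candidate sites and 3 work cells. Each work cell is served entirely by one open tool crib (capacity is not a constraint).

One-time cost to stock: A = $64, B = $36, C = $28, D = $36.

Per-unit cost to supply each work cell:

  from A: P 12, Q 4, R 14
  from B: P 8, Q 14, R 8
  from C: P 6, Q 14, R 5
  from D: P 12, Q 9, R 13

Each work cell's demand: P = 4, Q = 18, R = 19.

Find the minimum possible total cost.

Minimum total cost: 283

For any fixed open set, each work cell goes to its cheapest open site; total = fixed + service.
{A, C}: P→C 6·4=24, Q→A 4·18=72, R→C 5·19=95. Service 191; fixed 92; total 283.
{A, B, C}: service 191 + fixed 128 = 319
{A, C, D}: P→C 6·4=24, Q→A 4·18=72, R→C 5·19=95. Service 191; fixed 128; total 319.
{A, B, C, D}: P→C 6·4=24, Q→A 4·18=72, R→C 5·19=95. Service 191; fixed 164; total 355.
No other subset beats 283.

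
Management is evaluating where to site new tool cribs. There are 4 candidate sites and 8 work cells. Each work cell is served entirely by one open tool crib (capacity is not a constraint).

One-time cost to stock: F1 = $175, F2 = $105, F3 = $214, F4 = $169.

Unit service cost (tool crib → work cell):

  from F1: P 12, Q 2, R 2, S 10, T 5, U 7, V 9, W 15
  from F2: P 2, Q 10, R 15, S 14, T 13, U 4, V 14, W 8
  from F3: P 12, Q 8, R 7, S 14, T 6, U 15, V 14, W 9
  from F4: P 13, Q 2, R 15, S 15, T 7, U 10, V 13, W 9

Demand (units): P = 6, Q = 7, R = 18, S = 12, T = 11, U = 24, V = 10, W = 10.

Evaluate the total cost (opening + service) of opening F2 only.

Total cost: 1084

Each work cell is assigned to its cheapest site among the open ones.
{F2}: P→F2 2·6=12, Q→F2 10·7=70, R→F2 15·18=270, S→F2 14·12=168, T→F2 13·11=143, U→F2 4·24=96, V→F2 14·10=140, W→F2 8·10=80. Service 979; fixed 105; total 1084.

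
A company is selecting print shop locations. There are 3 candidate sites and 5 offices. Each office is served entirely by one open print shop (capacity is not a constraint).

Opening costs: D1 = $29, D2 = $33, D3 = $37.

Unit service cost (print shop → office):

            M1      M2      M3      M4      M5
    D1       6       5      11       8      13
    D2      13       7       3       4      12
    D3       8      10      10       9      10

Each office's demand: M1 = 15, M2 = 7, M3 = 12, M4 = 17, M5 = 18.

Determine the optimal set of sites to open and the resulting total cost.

Open D1 and D2; minimum total cost 507.

For any fixed open set, each office goes to its cheapest open site; total = fixed + service.
{D1, D2}: M1→D1 6·15=90, M2→D1 5·7=35, M3→D2 3·12=36, M4→D2 4·17=68, M5→D2 12·18=216. Service 445; fixed 62; total 507.
{D1, D2, D3}: service 409 + fixed 99 = 508
{D2, D3}: M1→D3 8·15=120, M2→D2 7·7=49, M3→D2 3·12=36, M4→D2 4·17=68, M5→D3 10·18=180. Service 453; fixed 70; total 523.
{D1}: service 627 + fixed 29 = 656
No other subset beats 507.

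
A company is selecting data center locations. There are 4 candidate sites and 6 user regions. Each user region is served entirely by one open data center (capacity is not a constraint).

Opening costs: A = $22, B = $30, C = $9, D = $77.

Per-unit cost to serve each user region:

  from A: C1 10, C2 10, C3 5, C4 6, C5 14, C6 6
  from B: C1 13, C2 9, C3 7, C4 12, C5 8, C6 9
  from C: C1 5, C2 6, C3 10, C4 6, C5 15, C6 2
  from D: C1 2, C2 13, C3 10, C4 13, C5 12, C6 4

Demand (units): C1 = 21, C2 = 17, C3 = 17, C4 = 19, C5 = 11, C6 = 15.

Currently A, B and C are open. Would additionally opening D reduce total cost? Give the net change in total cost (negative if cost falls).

No — net change +14 (cost rises by 14).

Current service cost with {A, B, C}: 524.
Adding D: each user region re-picks its cheapest; new service cost 461, saving 63.
Extra fixed cost: 77. Net change = 77 − 63 = 14.
(Totals: 585 → 599.)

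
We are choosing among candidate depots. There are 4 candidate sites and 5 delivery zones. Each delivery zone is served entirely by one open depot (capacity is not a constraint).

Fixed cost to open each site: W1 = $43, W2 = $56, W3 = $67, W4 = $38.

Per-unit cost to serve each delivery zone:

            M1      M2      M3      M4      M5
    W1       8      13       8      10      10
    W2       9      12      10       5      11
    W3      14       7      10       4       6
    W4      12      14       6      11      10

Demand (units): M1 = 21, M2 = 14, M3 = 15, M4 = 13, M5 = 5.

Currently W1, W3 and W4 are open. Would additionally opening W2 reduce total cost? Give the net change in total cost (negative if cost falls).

Current service cost with {W1, W3, W4}: 438.
Adding W2: each delivery zone re-picks its cheapest; new service cost 438, saving 0.
Extra fixed cost: 56. Net change = 56 − 0 = 56.
(Totals: 586 → 642.)

No — net change +56 (cost rises by 56).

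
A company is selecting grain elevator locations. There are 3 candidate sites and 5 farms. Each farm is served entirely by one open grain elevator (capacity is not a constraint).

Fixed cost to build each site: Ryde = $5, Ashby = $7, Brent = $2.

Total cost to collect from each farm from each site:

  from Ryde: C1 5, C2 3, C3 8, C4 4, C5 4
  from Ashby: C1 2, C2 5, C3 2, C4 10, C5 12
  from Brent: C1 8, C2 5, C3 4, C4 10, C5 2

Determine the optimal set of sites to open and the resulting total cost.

Open Ryde and Brent; minimum total cost 25.

For any fixed open set, each farm goes to its cheapest open site; total = fixed + service.
{Ryde, Brent}: C1→Ryde 5, C2→Ryde 3, C3→Brent 4, C4→Ryde 4, C5→Brent 2. Service 18; fixed 7; total 25.
{Ryde, Ashby}: service 15 + fixed 12 = 27
{Ryde, Ashby, Brent}: service 13 + fixed 14 = 27
{Brent}: service 29 + fixed 2 = 31
No other subset beats 25.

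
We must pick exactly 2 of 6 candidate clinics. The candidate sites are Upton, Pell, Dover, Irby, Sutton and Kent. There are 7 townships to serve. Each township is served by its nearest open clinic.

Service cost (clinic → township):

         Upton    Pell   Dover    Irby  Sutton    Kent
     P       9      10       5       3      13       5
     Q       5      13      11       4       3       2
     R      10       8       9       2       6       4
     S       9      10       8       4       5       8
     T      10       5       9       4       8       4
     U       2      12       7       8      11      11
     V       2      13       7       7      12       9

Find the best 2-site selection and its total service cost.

Choose Upton and Irby; total service cost 21.

With exactly 2 open, each township uses its cheapest among the chosen.
{Upton, Irby}: P→Irby 3, Q→Irby 4, R→Irby 2, S→Irby 4, T→Irby 4, U→Upton 2, V→Upton 2. Service cost 21.
{Upton, Kent}: service cost 27
{Irby, Kent}: service cost 30
Among all 15 size-2 choices, {Upton, Irby} is lowest.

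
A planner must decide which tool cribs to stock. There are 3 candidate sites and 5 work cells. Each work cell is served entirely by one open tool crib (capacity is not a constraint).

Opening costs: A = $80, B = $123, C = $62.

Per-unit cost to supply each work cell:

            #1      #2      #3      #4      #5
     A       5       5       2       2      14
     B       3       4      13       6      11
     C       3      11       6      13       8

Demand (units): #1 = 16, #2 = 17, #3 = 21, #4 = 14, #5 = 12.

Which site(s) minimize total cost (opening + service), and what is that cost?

Open A and C; minimum total cost 441.

For any fixed open set, each work cell goes to its cheapest open site; total = fixed + service.
{A, C}: #1→C 3·16=48, #2→A 5·17=85, #3→A 2·21=42, #4→A 2·14=28, #5→C 8·12=96. Service 299; fixed 142; total 441.
{A}: #1→A 5·16=80, #2→A 5·17=85, #3→A 2·21=42, #4→A 2·14=28, #5→A 14·12=168. Service 403; fixed 80; total 483.
{A, B}: #1→B 3·16=48, #2→B 4·17=68, #3→A 2·21=42, #4→A 2·14=28, #5→B 11·12=132. Service 318; fixed 203; total 521.
{A, B, C}: service 282 + fixed 265 = 547
No other subset beats 441.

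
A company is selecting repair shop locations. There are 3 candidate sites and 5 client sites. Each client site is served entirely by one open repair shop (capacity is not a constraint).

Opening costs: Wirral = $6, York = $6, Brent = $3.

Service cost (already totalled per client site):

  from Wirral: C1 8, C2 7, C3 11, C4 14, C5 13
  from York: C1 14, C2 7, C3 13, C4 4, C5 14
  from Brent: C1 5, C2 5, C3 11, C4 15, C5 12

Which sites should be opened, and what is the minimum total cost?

For any fixed open set, each client site goes to its cheapest open site; total = fixed + service.
{York, Brent}: C1→Brent 5, C2→Brent 5, C3→Brent 11, C4→York 4, C5→Brent 12. Service 37; fixed 9; total 46.
{Brent}: service 48 + fixed 3 = 51
{Wirral, York, Brent}: C1→Brent 5, C2→Brent 5, C3→Wirral 11, C4→York 4, C5→Brent 12. Service 37; fixed 15; total 52.
(All 7 nonempty subsets were checked; York and Brent is lowest.)

Open York and Brent; minimum total cost 46.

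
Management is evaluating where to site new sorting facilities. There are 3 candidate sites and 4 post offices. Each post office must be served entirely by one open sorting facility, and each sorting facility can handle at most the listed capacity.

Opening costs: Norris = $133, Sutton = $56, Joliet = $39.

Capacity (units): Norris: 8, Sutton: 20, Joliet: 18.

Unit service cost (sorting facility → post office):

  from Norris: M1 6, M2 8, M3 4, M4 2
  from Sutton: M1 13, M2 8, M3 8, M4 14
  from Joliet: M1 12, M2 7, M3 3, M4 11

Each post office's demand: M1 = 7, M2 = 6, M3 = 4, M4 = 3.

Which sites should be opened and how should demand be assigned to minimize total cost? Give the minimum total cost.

Open {Sutton}: M1→Sutton 13·7=91, M2→Sutton 8·6=48, M3→Sutton 8·4=32, M4→Sutton 14·3=42.
Loads: Sutton carries 20/20. Service 213; fixed 56; total 269.
Next best feasible plan costs 272.

Minimum total cost: 269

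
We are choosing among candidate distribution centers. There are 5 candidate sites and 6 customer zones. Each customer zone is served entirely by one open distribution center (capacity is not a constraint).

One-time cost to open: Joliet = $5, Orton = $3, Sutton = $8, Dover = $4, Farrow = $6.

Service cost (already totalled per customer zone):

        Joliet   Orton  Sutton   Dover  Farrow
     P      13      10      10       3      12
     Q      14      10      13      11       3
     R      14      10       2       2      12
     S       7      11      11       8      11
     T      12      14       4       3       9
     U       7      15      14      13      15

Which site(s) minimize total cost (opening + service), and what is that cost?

Open Joliet, Dover and Farrow; minimum total cost 40.

For any fixed open set, each customer zone goes to its cheapest open site; total = fixed + service.
{Joliet, Dover, Farrow}: P→Dover 3, Q→Farrow 3, R→Dover 2, S→Joliet 7, T→Dover 3, U→Joliet 7. Service 25; fixed 15; total 40.
{Joliet, Dover}: service 33 + fixed 9 = 42
{Dover, Farrow}: P→Dover 3, Q→Farrow 3, R→Dover 2, S→Dover 8, T→Dover 3, U→Dover 13. Service 32; fixed 10; total 42.
{Joliet, Orton, Sutton, Dover, Farrow}: P→Dover 3, Q→Farrow 3, R→Sutton 2, S→Joliet 7, T→Dover 3, U→Joliet 7. Service 25; fixed 26; total 51.
No other subset beats 40.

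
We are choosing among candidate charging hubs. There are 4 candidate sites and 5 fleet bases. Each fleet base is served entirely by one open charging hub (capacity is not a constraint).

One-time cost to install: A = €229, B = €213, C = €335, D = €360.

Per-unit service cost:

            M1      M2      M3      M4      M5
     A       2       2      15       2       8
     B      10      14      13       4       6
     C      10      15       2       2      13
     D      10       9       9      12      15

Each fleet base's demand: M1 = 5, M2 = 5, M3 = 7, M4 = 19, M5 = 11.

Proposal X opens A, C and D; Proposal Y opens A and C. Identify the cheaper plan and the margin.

Proposal Y is cheaper by 360.

Proposal X: {A, C, D}: M1→A 2·5=10, M2→A 2·5=10, M3→C 2·7=14, M4→A 2·19=38, M5→A 8·11=88. Service 160; fixed 924; total 1084.
Proposal Y: {A, C}: M1→A 2·5=10, M2→A 2·5=10, M3→C 2·7=14, M4→A 2·19=38, M5→A 8·11=88. Service 160; fixed 564; total 724.
Difference: |1084 − 724| = 360.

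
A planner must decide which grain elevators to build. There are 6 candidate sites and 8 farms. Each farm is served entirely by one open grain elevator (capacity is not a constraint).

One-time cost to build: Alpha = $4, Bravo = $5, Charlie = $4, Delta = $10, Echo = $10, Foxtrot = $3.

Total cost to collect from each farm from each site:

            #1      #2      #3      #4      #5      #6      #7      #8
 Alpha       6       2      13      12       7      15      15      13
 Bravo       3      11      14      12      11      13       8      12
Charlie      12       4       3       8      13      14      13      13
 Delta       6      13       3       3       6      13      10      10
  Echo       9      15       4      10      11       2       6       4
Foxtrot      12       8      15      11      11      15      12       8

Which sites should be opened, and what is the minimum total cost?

Open Alpha and Echo; minimum total cost 55.

For any fixed open set, each farm goes to its cheapest open site; total = fixed + service.
{Alpha, Echo}: #1→Alpha 6, #2→Alpha 2, #3→Echo 4, #4→Echo 10, #5→Alpha 7, #6→Echo 2, #7→Echo 6, #8→Echo 4. Service 41; fixed 14; total 55.
{Alpha, Charlie, Echo}: #1→Alpha 6, #2→Alpha 2, #3→Charlie 3, #4→Charlie 8, #5→Alpha 7, #6→Echo 2, #7→Echo 6, #8→Echo 4. Service 38; fixed 18; total 56.
{Alpha, Delta, Echo}: service 32 + fixed 24 = 56
{Alpha, Bravo, Charlie, Delta, Echo, Foxtrot}: service 29 + fixed 36 = 65
No other subset beats 55.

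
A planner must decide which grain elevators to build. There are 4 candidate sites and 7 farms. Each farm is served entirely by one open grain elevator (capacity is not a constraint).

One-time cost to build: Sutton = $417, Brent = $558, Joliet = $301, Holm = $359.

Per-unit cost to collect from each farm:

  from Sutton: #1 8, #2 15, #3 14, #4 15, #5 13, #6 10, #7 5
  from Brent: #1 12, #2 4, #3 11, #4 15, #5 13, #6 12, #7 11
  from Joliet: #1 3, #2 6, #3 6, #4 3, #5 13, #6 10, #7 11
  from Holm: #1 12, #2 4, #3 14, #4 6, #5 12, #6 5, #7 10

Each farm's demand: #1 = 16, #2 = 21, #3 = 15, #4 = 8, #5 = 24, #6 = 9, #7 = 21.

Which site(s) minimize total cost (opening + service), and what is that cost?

For any fixed open set, each farm goes to its cheapest open site; total = fixed + service.
{Joliet}: #1→Joliet 3·16=48, #2→Joliet 6·21=126, #3→Joliet 6·15=90, #4→Joliet 3·8=24, #5→Joliet 13·24=312, #6→Joliet 10·9=90, #7→Joliet 11·21=231. Service 921; fixed 301; total 1222.
{Holm}: service 1077 + fixed 359 = 1436
{Joliet, Holm}: service 789 + fixed 660 = 1449
{Sutton, Brent, Joliet, Holm}: service 684 + fixed 1635 = 2319
No other subset beats 1222.

Open Joliet only; minimum total cost 1222.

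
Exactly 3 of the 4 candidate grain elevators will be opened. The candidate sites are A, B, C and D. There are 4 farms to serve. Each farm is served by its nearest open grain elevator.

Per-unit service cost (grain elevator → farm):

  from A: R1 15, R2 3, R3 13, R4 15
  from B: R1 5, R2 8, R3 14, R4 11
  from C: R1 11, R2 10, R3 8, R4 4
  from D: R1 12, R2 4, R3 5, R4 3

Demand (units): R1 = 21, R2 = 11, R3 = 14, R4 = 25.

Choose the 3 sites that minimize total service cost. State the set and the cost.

With exactly 3 open, each farm uses its cheapest among the chosen.
{A, B, D}: R1→B 5·21=105, R2→A 3·11=33, R3→D 5·14=70, R4→D 3·25=75. Service cost 283.
{B, C, D}: service cost 294
{A, B, C}: service cost 350
Among all 4 size-3 choices, {A, B, D} is lowest.

Choose A, B and D; total service cost 283.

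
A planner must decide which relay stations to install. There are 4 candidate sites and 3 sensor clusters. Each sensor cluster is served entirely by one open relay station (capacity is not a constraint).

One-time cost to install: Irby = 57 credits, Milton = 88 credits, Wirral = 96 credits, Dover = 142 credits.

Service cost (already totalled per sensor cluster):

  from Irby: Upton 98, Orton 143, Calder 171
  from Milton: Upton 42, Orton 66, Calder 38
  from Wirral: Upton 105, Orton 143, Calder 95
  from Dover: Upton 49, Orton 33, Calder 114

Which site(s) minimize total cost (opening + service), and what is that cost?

For any fixed open set, each sensor cluster goes to its cheapest open site; total = fixed + service.
{Milton}: Upton→Milton 42, Orton→Milton 66, Calder→Milton 38. Service 146; fixed 88; total 234.
{Irby, Milton}: service 146 + fixed 145 = 291
{Milton, Wirral}: Upton→Milton 42, Orton→Milton 66, Calder→Milton 38. Service 146; fixed 184; total 330.
{Irby, Milton, Wirral, Dover}: service 113 + fixed 383 = 496
(All 15 nonempty subsets were checked; Milton only is lowest.)

Open Milton only; minimum total cost 234.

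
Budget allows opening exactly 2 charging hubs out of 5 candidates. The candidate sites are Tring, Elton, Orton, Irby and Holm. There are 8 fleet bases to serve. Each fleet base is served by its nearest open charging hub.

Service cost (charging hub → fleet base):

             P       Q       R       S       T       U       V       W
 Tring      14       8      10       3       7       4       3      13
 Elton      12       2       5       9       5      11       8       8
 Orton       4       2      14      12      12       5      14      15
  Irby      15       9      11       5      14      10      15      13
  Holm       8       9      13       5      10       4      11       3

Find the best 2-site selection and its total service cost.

With exactly 2 open, each fleet base uses its cheapest among the chosen.
{Elton, Holm}: P→Holm 8, Q→Elton 2, R→Elton 5, S→Holm 5, T→Elton 5, U→Holm 4, V→Elton 8, W→Holm 3. Service cost 40.
{Tring, Elton}: service cost 42
{Tring, Orton}: service cost 46
Among all 10 size-2 choices, {Elton, Holm} is lowest.

Choose Elton and Holm; total service cost 40.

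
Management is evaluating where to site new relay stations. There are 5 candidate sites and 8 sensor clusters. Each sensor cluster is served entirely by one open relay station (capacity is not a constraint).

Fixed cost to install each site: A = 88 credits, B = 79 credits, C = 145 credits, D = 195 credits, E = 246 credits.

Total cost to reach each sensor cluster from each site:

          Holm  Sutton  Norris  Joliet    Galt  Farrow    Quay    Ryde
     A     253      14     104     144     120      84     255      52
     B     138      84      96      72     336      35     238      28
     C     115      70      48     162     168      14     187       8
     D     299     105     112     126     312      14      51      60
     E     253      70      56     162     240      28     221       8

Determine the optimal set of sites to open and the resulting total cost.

Open A and C; minimum total cost 883.

For any fixed open set, each sensor cluster goes to its cheapest open site; total = fixed + service.
{A, C}: Holm→C 115, Sutton→A 14, Norris→C 48, Joliet→A 144, Galt→A 120, Farrow→C 14, Quay→C 187, Ryde→C 8. Service 650; fixed 233; total 883.
{A, B, C}: service 578 + fixed 312 = 890
{A, B, D}: Holm→B 138, Sutton→A 14, Norris→B 96, Joliet→B 72, Galt→A 120, Farrow→D 14, Quay→D 51, Ryde→B 28. Service 533; fixed 362; total 895.
{A, B, C, D, E}: service 442 + fixed 753 = 1195
No other subset beats 883.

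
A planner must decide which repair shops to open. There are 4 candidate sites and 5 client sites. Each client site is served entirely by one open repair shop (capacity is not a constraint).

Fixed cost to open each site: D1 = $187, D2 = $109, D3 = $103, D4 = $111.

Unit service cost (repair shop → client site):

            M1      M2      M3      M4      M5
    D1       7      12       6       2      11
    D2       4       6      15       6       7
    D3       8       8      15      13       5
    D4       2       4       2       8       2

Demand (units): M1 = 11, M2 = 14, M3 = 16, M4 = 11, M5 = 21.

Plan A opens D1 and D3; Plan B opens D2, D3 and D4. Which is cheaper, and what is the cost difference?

Plan A: {D1, D3}: M1→D1 7·11=77, M2→D3 8·14=112, M3→D1 6·16=96, M4→D1 2·11=22, M5→D3 5·21=105. Service 412; fixed 290; total 702.
Plan B: {D2, D3, D4}: M1→D4 2·11=22, M2→D4 4·14=56, M3→D4 2·16=32, M4→D2 6·11=66, M5→D4 2·21=42. Service 218; fixed 323; total 541.
Difference: |702 − 541| = 161.

Plan B is cheaper by 161.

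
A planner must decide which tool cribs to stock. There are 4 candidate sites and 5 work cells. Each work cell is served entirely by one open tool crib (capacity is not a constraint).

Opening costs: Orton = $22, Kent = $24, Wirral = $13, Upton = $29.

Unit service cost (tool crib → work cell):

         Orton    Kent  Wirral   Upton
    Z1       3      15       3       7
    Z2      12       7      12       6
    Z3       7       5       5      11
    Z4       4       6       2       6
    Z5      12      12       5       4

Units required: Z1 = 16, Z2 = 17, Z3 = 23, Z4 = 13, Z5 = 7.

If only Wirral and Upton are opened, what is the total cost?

Each work cell is assigned to its cheapest site among the open ones.
{Wirral, Upton}: Z1→Wirral 3·16=48, Z2→Upton 6·17=102, Z3→Wirral 5·23=115, Z4→Wirral 2·13=26, Z5→Upton 4·7=28. Service 319; fixed 42; total 361.

Total cost: 361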